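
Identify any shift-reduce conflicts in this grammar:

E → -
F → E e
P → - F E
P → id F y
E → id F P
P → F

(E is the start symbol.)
Yes — I6: [E → - .] vs [E → . -]

A shift-reduce conflict occurs when an LR(0) state has both:
  - a complete (reduce) item [A → α .] (dot at the end), and
  - a shift item [B → β . c γ] (dot before a terminal).

Augment with E' → E and build the canonical LR(0) collection (I0 = CLOSURE({[E' → . E]}), then GOTO on every symbol after a dot until no new states appear). It has 15 states:
  I0: { [E → . -], [E → . id F P], [E' → . E] }  — shift
  I1: { [E → - .] }  — reduce
  I2: { [E' → E .] }  — accept
  I3: { [E → . -], [E → . id F P], [E → id . F P], [F → . E e] }  — shift
  I4: { [F → E . e] }  — shift
  I5: { [E → . -], [E → . id F P], [E → id F . P], [F → . E e], [P → . - F E], [P → . F], [P → . id F y] }  — shift
  I6: { [E → - .], [E → . -], [E → . id F P], [F → . E e], [P → - . F E] }  — shift, reduce
  I7: { [P → F .] }  — reduce
  I8: { [E → id F P .] }  — reduce
  I9: { [E → . -], [E → . id F P], [E → id . F P], [F → . E e], [P → id . F y] }  — shift
  I10: { [E → . -], [E → . id F P], [E → id F . P], [F → . E e], [P → . - F E], [P → . F], [P → . id F y], [P → id F . y] }  — shift
  I11: { [P → id F y .] }  — reduce
  I12: { [E → . -], [E → . id F P], [P → - F . E] }  — shift
  I13: { [P → - F E .] }  — reduce
  I14: { [F → E e .] }  — reduce

I6 contains reduce item [E → - .] and shift items [E → . -], [E → . id F P] — shift-reduce conflict.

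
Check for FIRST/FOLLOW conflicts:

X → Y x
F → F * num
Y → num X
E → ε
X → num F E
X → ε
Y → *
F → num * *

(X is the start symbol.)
A FIRST/FOLLOW conflict occurs when a non-terminal N has a nullable alternative N → β (β ⇒* ε) and another alternative N → α with FIRST(α) ∩ FOLLOW(N) ≠ ∅: on such a lookahead the parser cannot decide between expanding α and letting N vanish via β.

Nullable non-terminals: E, X.
FIRST sets used below: FIRST(Y) = { '*', 'num' }
E has a nullable alternative but only one production, so nothing to check.

X: nullable alternative(s) X → ε; FOLLOW(X) = { $, 'x' }
  X → Y x: FIRST \ {ε} = { '*', 'num' } — disjoint from FOLLOW(X)
  X → num F E: FIRST \ {ε} = { 'num' } — disjoint from FOLLOW(X)
  X → ε: FIRST \ {ε} = { } — this is the only nullable alternative, skip

F, Y have no nullable alternative, so no FIRST/FOLLOW check is needed there.

No FIRST/FOLLOW conflicts found.

Answer: No FIRST/FOLLOW conflicts.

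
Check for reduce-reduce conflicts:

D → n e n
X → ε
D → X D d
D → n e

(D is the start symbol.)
No reduce-reduce conflicts

A reduce-reduce conflict occurs when an LR(0) state has two complete items [A → α .] and [B → β .] — both call for a reduction, and with no lookahead the parser cannot choose between them.

Augment with D' → D and build the canonical LR(0) collection (I0 = CLOSURE({[D' → . D]}), then GOTO on every symbol after a dot until no new states appear). It has 8 states:
  I0: { [D → . X D d], [D → . n e n], [D → . n e], [D' → . D], [X → .] }  — shift, reduce
  I1: { [D' → D .] }  — accept
  I2: { [D → . X D d], [D → . n e n], [D → . n e], [D → X . D d], [X → .] }  — shift, reduce
  I3: { [D → n . e n], [D → n . e] }  — shift
  I4: { [D → n e . n], [D → n e .] }  — shift, reduce
  I5: { [D → n e n .] }  — reduce
  I6: { [D → X D . d] }  — shift
  I7: { [D → X D d .] }  — reduce

No state contains more than one complete item.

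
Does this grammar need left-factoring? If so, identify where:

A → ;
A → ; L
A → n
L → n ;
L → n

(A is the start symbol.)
Yes, A has productions with common prefix ';'; L has productions with common prefix 'n'

Left-factoring is needed when two productions for the same non-terminal
share a common prefix on the right-hand side.

Productions for A:
  A → ;
  A → ; L
  A → n
Productions for L:
  L → n ;
  L → n

Found common prefix ';' in productions for A
Found common prefix 'n' in productions for L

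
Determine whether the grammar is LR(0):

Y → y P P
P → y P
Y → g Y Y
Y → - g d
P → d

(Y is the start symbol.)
Yes, the grammar is LR(0)

A grammar is LR(0) if no state in the canonical LR(0) collection has:
  - both a shift item (dot before a terminal) and a complete item (shift-reduce conflict), or
  - two or more complete items (reduce-reduce conflict; the accept item [Y' → Y .] counts as a complete item here).

Augment with Y' → Y and build the canonical LR(0) collection (I0 = CLOSURE({[Y' → . Y]}), then GOTO on every symbol after a dot until no new states appear). It has 14 states:
  I0: { [Y → . - g d], [Y → . g Y Y], [Y → . y P P], [Y' → . Y] }  — shift
  I1: { [Y → - . g d] }  — shift
  I2: { [Y' → Y .] }  — accept
  I3: { [Y → . - g d], [Y → . g Y Y], [Y → . y P P], [Y → g . Y Y] }  — shift
  I4: { [P → . d], [P → . y P], [Y → y . P P] }  — shift
  I5: { [P → . d], [P → . y P], [Y → y P . P] }  — shift
  I6: { [P → d .] }  — reduce
  I7: { [P → . d], [P → . y P], [P → y . P] }  — shift
  I8: { [P → y P .] }  — reduce
  I9: { [Y → y P P .] }  — reduce
  I10: { [Y → . - g d], [Y → . g Y Y], [Y → . y P P], [Y → g Y . Y] }  — shift
  I11: { [Y → g Y Y .] }  — reduce
  I12: { [Y → - g . d] }  — shift
  I13: { [Y → - g d .] }  — reduce

Every state is either a pure shift/goto state or contains exactly one complete item and nothing to shift — no conflicts. The grammar is LR(0).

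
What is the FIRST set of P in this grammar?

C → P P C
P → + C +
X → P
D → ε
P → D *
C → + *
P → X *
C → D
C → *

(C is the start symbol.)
{ '*', '+' }

To compute FIRST(P), examine every production with P on the left-hand side, reading each right-hand side left to right until a non-nullable symbol is reached.

FIRST sets of the other non-terminals involved (by the same procedure, iterated to a fixed point):
  FIRST(D) = { ε }
  FIRST(X) = { '*', '+' }

From P → + C +:
  - '+' is a terminal: add '+' and stop
From P → D *:
  - D is a non-terminal: add FIRST(D) \ {ε} = { }
    D is nullable, so continue to the next symbol
  - '*' is a terminal: add '*' and stop
From P → X *:
  - X is a non-terminal: add FIRST(X) \ {ε} = { '*', '+' }
    X is not nullable, so stop

Collecting: FIRST(P) = { '*', '+' }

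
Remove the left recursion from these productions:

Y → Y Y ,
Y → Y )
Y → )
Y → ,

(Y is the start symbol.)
Y → ) Y'
Y → , Y'
Y' → Y , Y'
Y' → ) Y'
Y' → ε

Y is directly left-recursive. The standard transformation for
  A → A α₁ | ... | A α_m | β₁ | ... | β_n
is
  A  → β₁ A' | ... | β_n A'
  A' → α₁ A' | ... | α_m A' | ε

Y → ) becomes Y → ) Y'
Y → , becomes Y → , Y'
Y → Y Y , becomes Y' → Y , Y'
Y → Y ) becomes Y' → ) Y'
Add Y' → ε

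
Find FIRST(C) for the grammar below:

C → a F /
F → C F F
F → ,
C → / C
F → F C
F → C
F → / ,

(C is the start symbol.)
{ '/', 'a' }

From C → a F /:
  - a is a terminal: add 'a' and stop
From C → / C:
  - '/' is a terminal: add '/' and stop

Collecting: FIRST(C) = { '/', 'a' }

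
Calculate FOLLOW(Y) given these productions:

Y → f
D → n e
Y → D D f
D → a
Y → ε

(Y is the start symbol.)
{ $ }

Y is the start symbol, so $ ∈ FOLLOW(Y).
Y does not occur on any right-hand side.

Taking the union: FOLLOW(Y) = { $ }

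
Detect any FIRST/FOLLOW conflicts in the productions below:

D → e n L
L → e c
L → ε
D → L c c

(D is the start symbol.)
No FIRST/FOLLOW conflicts.

Nullable non-terminals: L.

L: nullable alternative(s) L → ε; FOLLOW(L) = { $, 'c' }
  L → e c: FIRST \ {ε} = { 'e' } — disjoint from FOLLOW(L)
  L → ε: FIRST \ {ε} = { } — this is the only nullable alternative, skip

D has no nullable alternative, so no FIRST/FOLLOW check is needed there.

No FIRST/FOLLOW conflicts found.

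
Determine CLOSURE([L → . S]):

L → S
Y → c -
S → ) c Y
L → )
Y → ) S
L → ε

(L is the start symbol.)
Start with: [L → . S]
  [L → . S] has the dot before S: add [S → . ) c Y]
No further items can be added.

CLOSURE = { [L → . S], [S → . ) c Y] }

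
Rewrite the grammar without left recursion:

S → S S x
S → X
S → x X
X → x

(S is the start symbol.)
S is directly left-recursive. The standard transformation for
  A → A α₁ | ... | A α_m | β₁ | ... | β_n
is
  A  → β₁ A' | ... | β_n A'
  A' → α₁ A' | ... | α_m A' | ε

S → X becomes S → X S'
S → x X becomes S → x X S'
S → S S x becomes S' → S x S'
Add S' → ε

Productions for other non-terminals are unchanged:
  X → x

Resulting grammar:
S → X S'
S → x X S'
S' → S x S'
S' → ε
X → x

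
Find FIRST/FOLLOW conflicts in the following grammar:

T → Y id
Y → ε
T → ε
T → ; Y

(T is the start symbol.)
No FIRST/FOLLOW conflicts.

A FIRST/FOLLOW conflict occurs when a non-terminal N has a nullable alternative N → β (β ⇒* ε) and another alternative N → α with FIRST(α) ∩ FOLLOW(N) ≠ ∅: on such a lookahead the parser cannot decide between expanding α and letting N vanish via β.

Nullable non-terminals: T, Y.
FIRST sets used below: FIRST(Y) = { ε }

T: nullable alternative(s) T → ε; FOLLOW(T) = { $ }
  T → Y id: FIRST \ {ε} = { 'id' } — disjoint from FOLLOW(T)
  T → ε: FIRST \ {ε} = { } — this is the only nullable alternative, skip
  T → ; Y: FIRST \ {ε} = { ';' } — disjoint from FOLLOW(T)
Y has a nullable alternative but only one production, so nothing to check.

No FIRST/FOLLOW conflicts found.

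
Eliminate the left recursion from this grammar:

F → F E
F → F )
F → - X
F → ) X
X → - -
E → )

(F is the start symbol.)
F is directly left-recursive. The standard transformation for
  A → A α₁ | ... | A α_m | β₁ | ... | β_n
is
  A  → β₁ A' | ... | β_n A'
  A' → α₁ A' | ... | α_m A' | ε

F → - X becomes F → - X F'
F → ) X becomes F → ) X F'
F → F E becomes F' → E F'
F → F ) becomes F' → ) F'
Add F' → ε

Productions for other non-terminals are unchanged:
  X → - -
  E → )

Resulting grammar:
F → - X F'
F → ) X F'
F' → E F'
F' → ) F'
F' → ε
X → - -
E → )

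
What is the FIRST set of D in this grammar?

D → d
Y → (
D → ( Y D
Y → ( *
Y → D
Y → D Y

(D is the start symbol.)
From D → d:
  - d is a terminal: add 'd' and stop
From D → ( Y D:
  - '(' is a terminal: add '(' and stop

Collecting: FIRST(D) = { '(', 'd' }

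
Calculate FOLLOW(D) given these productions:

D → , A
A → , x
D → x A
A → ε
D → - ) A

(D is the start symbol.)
D is the start symbol, so $ ∈ FOLLOW(D).
D does not occur on any right-hand side.

Taking the union: FOLLOW(D) = { $ }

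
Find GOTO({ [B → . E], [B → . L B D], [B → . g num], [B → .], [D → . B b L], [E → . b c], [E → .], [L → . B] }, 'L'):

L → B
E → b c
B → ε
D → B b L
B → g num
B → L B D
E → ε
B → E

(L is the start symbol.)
GOTO(I, 'L') = CLOSURE({ [A → αX.β] : [A → α.Xβ] ∈ I, X = 'L' })

Items with dot before 'L', with the dot advanced:
  [B → . L B D] → [B → L . B D]
Closure of the advanced items:
  [B → L . B D] has the dot before B: add [B → .], [B → . g num], [B → . L B D], [B → . E]
  [B → . L B D] has the dot before L: add [L → . B]
  [B → . E] has the dot before E: add [E → . b c], [E → .]

GOTO = { [B → . E], [B → . L B D], [B → . g num], [B → .], [B → L . B D], [E → . b c], [E → .], [L → . B] }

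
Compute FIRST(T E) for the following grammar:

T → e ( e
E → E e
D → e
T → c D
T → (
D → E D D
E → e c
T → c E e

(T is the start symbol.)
FIRST sets of the non-terminals involved (from the grammar, by fixed-point iteration):
  FIRST(T) = { '(', 'c', 'e' }

To compute FIRST(T E), process the symbols left to right:
Symbol T is a non-terminal. Add FIRST(T) \ {ε} = { '(', 'c', 'e' }
T is not nullable (ε ∉ FIRST(T)), so stop here.
FIRST(T E) = { '(', 'c', 'e' }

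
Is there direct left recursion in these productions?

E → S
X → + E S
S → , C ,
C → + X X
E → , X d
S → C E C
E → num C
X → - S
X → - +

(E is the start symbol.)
E → S: starts with S
X → + E S: starts with '+'
S → , C ,: starts with ','
C → + X X: starts with '+'
E → , X d: starts with ','
S → C E C: starts with C
E → num C: starts with num
X → - S: starts with '-'
X → - +: starts with '-'

No direct left recursion found.

Answer: No direct left recursion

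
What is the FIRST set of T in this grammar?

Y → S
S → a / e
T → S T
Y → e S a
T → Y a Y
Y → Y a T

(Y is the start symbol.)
FIRST sets of the other non-terminals involved (by the same procedure, iterated to a fixed point):
  FIRST(S) = { 'a' }
  FIRST(Y) = { 'a', 'e' }

From T → S T:
  - S is a non-terminal: add FIRST(S) \ {ε} = { 'a' }
    S is not nullable, so stop
From T → Y a Y:
  - Y is a non-terminal: add FIRST(Y) \ {ε} = { 'a', 'e' }
    Y is not nullable, so stop

Collecting: FIRST(T) = { 'a', 'e' }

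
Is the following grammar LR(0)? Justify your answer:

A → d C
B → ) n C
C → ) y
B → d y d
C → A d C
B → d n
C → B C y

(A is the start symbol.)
A grammar is LR(0) if no state in the canonical LR(0) collection has:
  - both a shift item (dot before a terminal) and a complete item (shift-reduce conflict), or
  - two or more complete items (reduce-reduce conflict; the accept item [A' → A .] counts as a complete item here).

Augment with A' → A and build the canonical LR(0) collection (I0 = CLOSURE({[A' → . A]}), then GOTO on every symbol after a dot until no new states appear). It has 18 states:
  I0: { [A → . d C], [A' → . A] }  — shift
  I1: { [A' → A .] }  — accept
  I2: { [A → . d C], [A → d . C], [B → . ) n C], [B → . d n], [B → . d y d], [C → . ) y], [C → . A d C], [C → . B C y] }  — shift
  I3: { [B → ) . n C], [C → ) . y] }  — shift
  I4: { [C → A . d C] }  — shift
  I5: { [A → . d C], [B → . ) n C], [B → . d n], [B → . d y d], [C → . ) y], [C → . A d C], [C → . B C y], [C → B . C y] }  — shift
  I6: { [A → d C .] }  — reduce
  I7: { [A → . d C], [A → d . C], [B → . ) n C], [B → . d n], [B → . d y d], [B → d . n], [B → d . y d], [C → . ) y], [C → . A d C], [C → . B C y] }  — shift
  I8: { [B → d n .] }  — reduce
  I9: { [B → d y . d] }  — shift
  I10: { [B → d y d .] }  — reduce
  I11: { [C → B C . y] }  — shift
  I12: { [C → B C y .] }  — reduce
  I13: { [A → . d C], [B → . ) n C], [B → . d n], [B → . d y d], [C → . ) y], [C → . A d C], [C → . B C y], [C → A d . C] }  — shift
  I14: { [C → A d C .] }  — reduce
  I15: { [A → . d C], [B → ) n . C], [B → . ) n C], [B → . d n], [B → . d y d], [C → . ) y], [C → . A d C], [C → . B C y] }  — shift
  I16: { [C → ) y .] }  — reduce
  I17: { [B → ) n C .] }  — reduce

Every state is either a pure shift/goto state or contains exactly one complete item and nothing to shift — no conflicts. The grammar is LR(0).

Answer: Yes, the grammar is LR(0)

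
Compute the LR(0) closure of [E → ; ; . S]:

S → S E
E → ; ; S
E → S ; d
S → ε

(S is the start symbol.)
Start with: [E → ; ; . S]
  [E → ; ; . S] has the dot before S: add [S → . S E], [S → .]
No further items can be added.

CLOSURE = { [E → ; ; . S], [S → . S E], [S → .] }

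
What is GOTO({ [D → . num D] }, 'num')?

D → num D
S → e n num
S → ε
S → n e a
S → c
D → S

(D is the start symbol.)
{ [D → . S], [D → . num D], [D → num . D], [S → . c], [S → . e n num], [S → . n e a], [S → .] }

GOTO(I, 'num') = CLOSURE({ [A → αX.β] : [A → α.Xβ] ∈ I, X = 'num' })

Items with dot before 'num', with the dot advanced:
  [D → . num D] → [D → num . D]
Closure of the advanced items:
  [D → num . D] has the dot before D: add [D → . num D], [D → . S]
  [D → . S] has the dot before S: add [S → . e n num], [S → .], [S → . n e a], [S → . c]

GOTO = { [D → . S], [D → . num D], [D → num . D], [S → . c], [S → . e n num], [S → . n e a], [S → .] }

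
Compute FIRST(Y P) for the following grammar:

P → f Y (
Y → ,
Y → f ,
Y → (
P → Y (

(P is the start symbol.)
FIRST sets of the non-terminals involved (from the grammar, by fixed-point iteration):
  FIRST(Y) = { '(', ',', 'f' }

To compute FIRST(Y P), process the symbols left to right:
Symbol Y is a non-terminal. Add FIRST(Y) \ {ε} = { '(', ',', 'f' }
Y is not nullable (ε ∉ FIRST(Y)), so stop here.
FIRST(Y P) = { '(', ',', 'f' }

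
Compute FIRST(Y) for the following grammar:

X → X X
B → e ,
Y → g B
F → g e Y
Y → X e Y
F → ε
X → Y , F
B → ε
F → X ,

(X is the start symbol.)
{ 'g' }

FIRST sets of the other non-terminals involved (by the same procedure, iterated to a fixed point):
  FIRST(X) = { 'g' }

From Y → g B:
  - g is a terminal: add 'g' and stop
From Y → X e Y:
  - X is a non-terminal: add FIRST(X) \ {ε} = { 'g' }
    X is not nullable, so stop

Collecting: FIRST(Y) = { 'g' }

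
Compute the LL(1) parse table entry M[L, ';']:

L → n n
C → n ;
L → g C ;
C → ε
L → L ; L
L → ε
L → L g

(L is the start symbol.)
To find M[L, ';'], we find productions for L where ';' is in the predict set (PREDICT(N → α) = (FIRST(α) \ {ε}) ∪ (FOLLOW(N) if α ⇒* ε)).

Relevant sets:
  FIRST(L) = { ';', 'g', 'n', ε }
  FOLLOW(L) = { $, ';', 'g' }

L → n n: PREDICT = { 'n' }
L → g C ;: PREDICT = { 'g' }
L → L ; L: PREDICT = { ';', 'g', 'n' }
  ';' is in predict set, so this production goes in M[L, ';']
L → ε: PREDICT = { $, ';', 'g' }
  ';' is in predict set, so this production goes in M[L, ';']
L → L g: PREDICT = { ';', 'g', 'n' }
  ';' is in predict set, so this production goes in M[L, ';']

M[L, ';'] = L → L ; L, L → ε, L → L g  (a multiply-defined cell — the grammar is not LL(1))

Answer: L → L ; L, L → ε, L → L g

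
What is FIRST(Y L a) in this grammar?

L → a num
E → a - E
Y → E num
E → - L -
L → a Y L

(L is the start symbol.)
FIRST sets of the non-terminals involved (from the grammar, by fixed-point iteration):
  FIRST(Y) = { '-', 'a' }

To compute FIRST(Y L a), process the symbols left to right:
Symbol Y is a non-terminal. Add FIRST(Y) \ {ε} = { '-', 'a' }
Y is not nullable (ε ∉ FIRST(Y)), so stop here.
FIRST(Y L a) = { '-', 'a' }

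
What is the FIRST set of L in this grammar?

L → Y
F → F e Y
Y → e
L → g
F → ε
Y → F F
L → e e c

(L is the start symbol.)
To compute FIRST(L), examine every production with L on the left-hand side, reading each right-hand side left to right until a non-nullable symbol is reached.

FIRST sets of the other non-terminals involved (by the same procedure, iterated to a fixed point):
  FIRST(Y) = { 'e', ε }

From L → Y:
  - Y is a non-terminal: add FIRST(Y) \ {ε} = { 'e' }
    Y is nullable and nothing follows, so the whole right-hand side can vanish: ε ∈ FIRST(L)
From L → g:
  - g is a terminal: add 'g' and stop
From L → e e c:
  - e is a terminal: add 'e' and stop

Collecting: FIRST(L) = { 'e', 'g', ε }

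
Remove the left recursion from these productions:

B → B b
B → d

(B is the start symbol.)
B → d B'
B' → b B'
B' → ε

B is directly left-recursive. The standard transformation for
  A → A α₁ | ... | A α_m | β₁ | ... | β_n
is
  A  → β₁ A' | ... | β_n A'
  A' → α₁ A' | ... | α_m A' | ε

B → d becomes B → d B'
B → B b becomes B' → b B'
Add B' → ε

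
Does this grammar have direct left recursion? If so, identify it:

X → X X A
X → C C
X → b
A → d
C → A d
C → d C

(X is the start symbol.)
Yes, X is left-recursive

Direct left recursion occurs when N → N α for some non-terminal N (the right-hand side begins with the left-hand side itself).

X → X X A: LEFT RECURSIVE (starts with X)
X → C C: starts with C
X → b: starts with b
A → d: starts with d
C → A d: starts with A
C → d C: starts with d

The grammar has direct left recursion on: X.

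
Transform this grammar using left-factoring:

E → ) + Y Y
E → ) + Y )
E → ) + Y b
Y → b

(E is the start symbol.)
E → ) + Y E'
E' → Y
E' → )
E' → b
Y → b

Left-factoring transforms A → αβ₁ | αβ₂ into A → αA' and A' → β₁ | β₂
(α is the longest common prefix among the alternatives). Repeat until
no nonterminal has two alternatives with a common prefix.

Round 1: E has alternatives sharing prefix ') + Y'. Introduce E': E → ) + Y E'
  Add: E' → Y
  Add: E' → )
  Add: E' → b

No remaining common prefixes — done.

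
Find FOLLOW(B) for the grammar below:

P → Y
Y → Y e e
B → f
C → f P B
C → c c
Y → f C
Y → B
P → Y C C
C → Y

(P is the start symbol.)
To compute FOLLOW(B), find every occurrence of B on a right-hand side N → α B β: add FIRST(β) \ {ε}, and if β is empty or nullable also add FOLLOW(N). Iterate to a fixed point.

In C → f P B: B is at the end, add FOLLOW(C)
In Y → B: B is at the end, add FOLLOW(Y)

The FOLLOW sets referred to above (computed the same way, to a fixed point):
  FOLLOW(C) = { $, 'c', 'e', 'f' }
  FOLLOW(Y) = { $, 'c', 'e', 'f' }

Taking the union: FOLLOW(B) = { $, 'c', 'e', 'f' }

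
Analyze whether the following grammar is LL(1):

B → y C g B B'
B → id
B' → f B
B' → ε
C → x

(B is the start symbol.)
No. Predict set conflict for B': { 'f' }

A grammar is LL(1) if for each non-terminal N with multiple productions, the predict sets of those productions are pairwise disjoint, where PREDICT(N → α) = (FIRST(α) \ {ε}) ∪ (FOLLOW(N) if α ⇒* ε).

Relevant sets:
  FOLLOW(B') = { $, 'f' }

For B:
  PREDICT(B → y C g B B') = { 'y' }
  PREDICT(B → id) = { 'id' }
For B':
  PREDICT(B' → f B) = { 'f' }
  PREDICT(B' → ε) = { $, 'f' }
C has a single production, so nothing to check there.

Conflict found: Predict set conflict for B': { 'f' }
The grammar is NOT LL(1).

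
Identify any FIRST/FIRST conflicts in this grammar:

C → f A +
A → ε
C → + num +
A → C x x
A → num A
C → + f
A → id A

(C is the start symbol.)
Yes. C → '+' num '+' / C → '+' f on { '+' }

A FIRST/FIRST conflict occurs when two productions N → α and N → β for the same non-terminal have FIRST(α) ∩ FIRST(β) ≠ ∅ (with ε ∈ FIRST of a nullable right-hand side, so two nullable alternatives also conflict).

FIRST sets of the non-terminals at (or reachable through a nullable prefix from) the front of some alternative:
  FIRST(C) = { '+', 'f' }

Productions for C:
  C → f A +: FIRST = { 'f' }
  C → + num +: FIRST = { '+' }
  C → + f: FIRST = { '+' }
Productions for A:
  A → ε: FIRST = { ε }
  A → C x x: FIRST = { '+', 'f' }
  A → num A: FIRST = { 'num' }
  A → id A: FIRST = { 'id' }

Conflict for C: C → + num + and C → + f
  Overlap: { '+' }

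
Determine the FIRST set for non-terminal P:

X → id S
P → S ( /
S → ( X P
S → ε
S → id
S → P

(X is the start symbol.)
{ '(', 'id' }

To compute FIRST(P), examine every production with P on the left-hand side, reading each right-hand side left to right until a non-nullable symbol is reached.

FIRST sets of the other non-terminals involved (by the same procedure, iterated to a fixed point):
  FIRST(S) = { '(', 'id', ε }

From P → S ( /:
  - S is a non-terminal: add FIRST(S) \ {ε} = { '(', 'id' }
    S is nullable, so continue to the next symbol
  - '(' is a terminal: add '(' and stop

Collecting: FIRST(P) = { '(', 'id' }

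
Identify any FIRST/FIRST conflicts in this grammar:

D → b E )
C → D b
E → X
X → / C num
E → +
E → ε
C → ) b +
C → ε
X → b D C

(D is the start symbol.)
No FIRST/FIRST conflicts.

A FIRST/FIRST conflict occurs when two productions N → α and N → β for the same non-terminal have FIRST(α) ∩ FIRST(β) ≠ ∅ (with ε ∈ FIRST of a nullable right-hand side, so two nullable alternatives also conflict).

FIRST sets of the non-terminals at (or reachable through a nullable prefix from) the front of some alternative:
  FIRST(D) = { 'b' }
  FIRST(X) = { '/', 'b' }

Productions for C:
  C → D b: FIRST = { 'b' }
  C → ) b +: FIRST = { ')' }
  C → ε: FIRST = { ε }
Productions for E:
  E → X: FIRST = { '/', 'b' }
  E → +: FIRST = { '+' }
  E → ε: FIRST = { ε }
Productions for X:
  X → / C num: FIRST = { '/' }
  X → b D C: FIRST = { 'b' }
D has only one production, so no FIRST/FIRST conflict is possible there.

All alternatives of each non-terminal have pairwise disjoint FIRST sets.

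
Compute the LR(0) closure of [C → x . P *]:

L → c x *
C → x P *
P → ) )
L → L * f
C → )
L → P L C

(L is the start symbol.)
{ [C → x . P *], [P → . ) )] }

Start with: [C → x . P *]
  [C → x . P *] has the dot before P: add [P → . ) )]
No further items can be added.

CLOSURE = { [C → x . P *], [P → . ) )] }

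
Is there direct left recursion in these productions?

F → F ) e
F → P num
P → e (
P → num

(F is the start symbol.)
F → F ) e: LEFT RECURSIVE (starts with F)
F → P num: starts with P
P → e (: starts with e
P → num: starts with num

The grammar has direct left recursion on: F.

Answer: Yes, F is left-recursive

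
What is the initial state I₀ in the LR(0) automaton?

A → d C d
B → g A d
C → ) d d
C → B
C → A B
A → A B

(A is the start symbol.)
First, augment the grammar with A' → A
I₀ = CLOSURE({ [A' → . A] }):
  [A' → . A] has the dot before A: add [A → . d C d], [A → . A B]
No further items can be added.

I₀ = { [A → . A B], [A → . d C d], [A' → . A] }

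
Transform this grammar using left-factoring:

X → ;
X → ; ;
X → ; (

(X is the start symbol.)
X → ; X'
X' → ε
X' → ;
X' → (

Left-factoring transforms A → αβ₁ | αβ₂ into A → αA' and A' → β₁ | β₂
(α is the longest common prefix among the alternatives). Repeat until
no nonterminal has two alternatives with a common prefix.

Round 1: X has alternatives sharing prefix ';'. Introduce X': X → ; X'
  Add: X' → ε
  Add: X' → ;
  Add: X' → (

No remaining common prefixes — done.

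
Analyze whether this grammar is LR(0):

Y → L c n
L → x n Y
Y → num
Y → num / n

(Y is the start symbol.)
No. Shift-reduce conflict between [Y → num .] and [Y → num . / n]

Augment with Y' → Y and build the canonical LR(0) collection (I0 = CLOSURE({[Y' → . Y]}), then GOTO on every symbol after a dot until no new states appear). It has 11 states:
  I0: { [L → . x n Y], [Y → . L c n], [Y → . num / n], [Y → . num], [Y' → . Y] }  — shift
  I1: { [Y → L . c n] }  — shift
  I2: { [Y' → Y .] }  — accept
  I3: { [Y → num . / n], [Y → num .] }  — shift, reduce
  I4: { [L → x . n Y] }  — shift
  I5: { [L → . x n Y], [L → x n . Y], [Y → . L c n], [Y → . num / n], [Y → . num] }  — shift
  I6: { [L → x n Y .] }  — reduce
  I7: { [Y → num / . n] }  — shift
  I8: { [Y → num / n .] }  — reduce
  I9: { [Y → L c . n] }  — shift
  I10: { [Y → L c n .] }  — reduce

Conflict in state I3:
  Shift-reduce conflict between [Y → num .] and [Y → num . / n]
So the grammar is NOT LR(0).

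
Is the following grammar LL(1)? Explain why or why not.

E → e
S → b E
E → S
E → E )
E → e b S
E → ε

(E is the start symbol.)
No. Predict set conflict for E: { 'e' }

A grammar is LL(1) if for each non-terminal N with multiple productions, the predict sets of those productions are pairwise disjoint, where PREDICT(N → α) = (FIRST(α) \ {ε}) ∪ (FOLLOW(N) if α ⇒* ε).

Relevant sets:
  FIRST(S) = { 'b' }
  FIRST(E) = { ')', 'b', 'e', ε }
  FOLLOW(E) = { $, ')' }

For E:
  PREDICT(E → e) = { 'e' }
  PREDICT(E → S) = { 'b' }
  PREDICT(E → E ')') = { ')', 'b', 'e' }
  PREDICT(E → e b S) = { 'e' }
  PREDICT(E → ε) = { $, ')' }
S has a single production, so nothing to check there.

Conflict found: Predict set conflict for E: { 'e' }
The grammar is NOT LL(1).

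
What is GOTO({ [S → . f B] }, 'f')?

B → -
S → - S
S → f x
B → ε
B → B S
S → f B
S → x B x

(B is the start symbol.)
{ [B → . -], [B → . B S], [B → .], [S → f . B] }

GOTO(I, 'f') = CLOSURE({ [A → αX.β] : [A → α.Xβ] ∈ I, X = 'f' })

Items with dot before 'f', with the dot advanced:
  [S → . f B] → [S → f . B]
Closure of the advanced items:
  [S → f . B] has the dot before B: add [B → . -], [B → .], [B → . B S]

GOTO = { [B → . -], [B → . B S], [B → .], [S → f . B] }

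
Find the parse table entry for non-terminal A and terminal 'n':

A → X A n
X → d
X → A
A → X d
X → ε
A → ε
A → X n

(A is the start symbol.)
A → X A n, A → X d, A → ε, A → X n

To find M[A, 'n'], we find productions for A where 'n' is in the predict set (PREDICT(N → α) = (FIRST(α) \ {ε}) ∪ (FOLLOW(N) if α ⇒* ε)).

Relevant sets:
  FIRST(X) = { 'd', 'n', ε }
  FIRST(A) = { 'd', 'n', ε }
  FOLLOW(A) = { $, 'd', 'n' }

A → X A n: PREDICT = { 'd', 'n' }
  'n' is in predict set, so this production goes in M[A, 'n']
A → X d: PREDICT = { 'd', 'n' }
  'n' is in predict set, so this production goes in M[A, 'n']
A → ε: PREDICT = { $, 'd', 'n' }
  'n' is in predict set, so this production goes in M[A, 'n']
A → X n: PREDICT = { 'd', 'n' }
  'n' is in predict set, so this production goes in M[A, 'n']

M[A, 'n'] = A → X A n, A → X d, A → ε, A → X n  (a multiply-defined cell — the grammar is not LL(1))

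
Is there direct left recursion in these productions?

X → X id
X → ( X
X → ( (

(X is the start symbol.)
Direct left recursion occurs when N → N α for some non-terminal N (the right-hand side begins with the left-hand side itself).

X → X id: LEFT RECURSIVE (starts with X)
X → ( X: starts with '('
X → ( (: starts with '('

The grammar has direct left recursion on: X.

Answer: Yes, X is left-recursive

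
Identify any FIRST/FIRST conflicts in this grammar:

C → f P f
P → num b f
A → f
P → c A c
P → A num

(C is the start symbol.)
No FIRST/FIRST conflicts.

FIRST sets of the non-terminals at (or reachable through a nullable prefix from) the front of some alternative:
  FIRST(A) = { 'f' }

Productions for P:
  P → num b f: FIRST = { 'num' }
  P → c A c: FIRST = { 'c' }
  P → A num: FIRST = { 'f' }
C, A have only one production, so no FIRST/FIRST conflict is possible there.

All alternatives of each non-terminal have pairwise disjoint FIRST sets.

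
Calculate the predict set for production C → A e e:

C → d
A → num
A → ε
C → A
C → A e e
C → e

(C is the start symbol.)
PREDICT(C → A e e) = (FIRST(RHS) \ {ε}) ∪ (FOLLOW(C) if ε ∈ FIRST(RHS), i.e. RHS ⇒* ε)
FIRST(A) = { 'num', ε }
FIRST(A e e) = { 'e', 'num' }
ε ∉ FIRST(A e e), so FOLLOW(C) is not added.
PREDICT(C → A e e) = { 'e', 'num' }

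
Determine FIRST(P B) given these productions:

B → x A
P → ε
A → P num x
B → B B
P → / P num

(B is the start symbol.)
FIRST sets of the non-terminals involved (from the grammar, by fixed-point iteration):
  FIRST(P) = { '/', ε }
  FIRST(B) = { 'x' }

To compute FIRST(P B), process the symbols left to right:
Symbol P is a non-terminal. Add FIRST(P) \ {ε} = { '/' }
P is nullable (ε ∈ FIRST(P)), continue to the next symbol.
Symbol B is a non-terminal. Add FIRST(B) \ {ε} = { 'x' }
B is not nullable (ε ∉ FIRST(B)), so stop here.
FIRST(P B) = { '/', 'x' }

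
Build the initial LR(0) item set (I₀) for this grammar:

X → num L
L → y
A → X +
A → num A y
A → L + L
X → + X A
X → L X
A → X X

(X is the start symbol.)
{ [L → . y], [X → . + X A], [X → . L X], [X → . num L], [X' → . X] }

First, augment the grammar with X' → X
I₀ = CLOSURE({ [X' → . X] }):
  [X' → . X] has the dot before X: add [X → . num L], [X → . + X A], [X → . L X]
  [X → . L X] has the dot before L: add [L → . y]
No further items can be added.

I₀ = { [L → . y], [X → . + X A], [X → . L X], [X → . num L], [X' → . X] }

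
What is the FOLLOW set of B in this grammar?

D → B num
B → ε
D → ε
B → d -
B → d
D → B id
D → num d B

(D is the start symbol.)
To compute FOLLOW(B), find every occurrence of B on a right-hand side N → α B β: add FIRST(β) \ {ε}, and if β is empty or nullable also add FOLLOW(N). Iterate to a fixed point.

In D → B num: B is followed by num, add FIRST(num) \ {ε} = { 'num' }
In D → B id: B is followed by id, add FIRST(id) \ {ε} = { 'id' }
In D → num d B: B is at the end, add FOLLOW(D)

The FOLLOW sets referred to above (computed the same way, to a fixed point):
  FOLLOW(D) = { $ }

Taking the union: FOLLOW(B) = { $, 'id', 'num' }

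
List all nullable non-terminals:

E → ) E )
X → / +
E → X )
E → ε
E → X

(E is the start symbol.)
{ 'E' }

ε-productions: E → ε
So E is immediately nullable.
No further non-terminal can be added: every production for the remaining non-terminals contains a terminal or a non-nullable non-terminal.
Nullable = { 'E' }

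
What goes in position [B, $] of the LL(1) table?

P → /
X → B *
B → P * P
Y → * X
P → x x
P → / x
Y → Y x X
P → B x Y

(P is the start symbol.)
To find M[B, $], we find productions for B where $ is in the predict set (PREDICT(N → α) = (FIRST(α) \ {ε}) ∪ (FOLLOW(N) if α ⇒* ε)).

Relevant sets:
  FIRST(P) = { '/', 'x' }

B → P * P: PREDICT = { '/', 'x' }

M[B, $] is empty (no production applies)

Answer: Empty (error entry)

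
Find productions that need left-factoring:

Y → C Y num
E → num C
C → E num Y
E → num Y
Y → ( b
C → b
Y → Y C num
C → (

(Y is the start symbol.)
Left-factoring is needed when two productions for the same non-terminal
share a common prefix on the right-hand side.

Productions for Y:
  Y → C Y num
  Y → ( b
  Y → Y C num
Productions for E:
  E → num C
  E → num Y
Productions for C:
  C → E num Y
  C → b
  C → (

Found common prefix 'num' in productions for E

Answer: Yes, E has productions with common prefix 'num'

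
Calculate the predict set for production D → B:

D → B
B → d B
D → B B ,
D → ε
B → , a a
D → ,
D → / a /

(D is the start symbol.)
PREDICT(D → B) = (FIRST(RHS) \ {ε}) ∪ (FOLLOW(D) if ε ∈ FIRST(RHS), i.e. RHS ⇒* ε)
FIRST(B) = { ',', 'd' }
FIRST(B) = { ',', 'd' }
ε ∉ FIRST(B), so FOLLOW(D) is not added.
PREDICT(D → B) = { ',', 'd' }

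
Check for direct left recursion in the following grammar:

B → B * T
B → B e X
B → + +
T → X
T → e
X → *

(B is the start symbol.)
Direct left recursion occurs when N → N α for some non-terminal N (the right-hand side begins with the left-hand side itself).

B → B * T: LEFT RECURSIVE (starts with B)
B → B e X: LEFT RECURSIVE (starts with B)
B → + +: starts with '+'
T → X: starts with X
T → e: starts with e
X → *: starts with '*'

The grammar has direct left recursion on: B.

Answer: Yes, B is left-recursive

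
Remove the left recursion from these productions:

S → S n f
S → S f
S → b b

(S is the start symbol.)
S → b b S'
S' → n f S'
S' → f S'
S' → ε

S is directly left-recursive. The standard transformation for
  A → A α₁ | ... | A α_m | β₁ | ... | β_n
is
  A  → β₁ A' | ... | β_n A'
  A' → α₁ A' | ... | α_m A' | ε

S → b b becomes S → b b S'
S → S n f becomes S' → n f S'
S → S f becomes S' → f S'
Add S' → ε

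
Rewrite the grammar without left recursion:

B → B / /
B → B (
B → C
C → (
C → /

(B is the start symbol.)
B → C B'
B' → / / B'
B' → ( B'
B' → ε
C → (
C → /

B is directly left-recursive. The standard transformation for
  A → A α₁ | ... | A α_m | β₁ | ... | β_n
is
  A  → β₁ A' | ... | β_n A'
  A' → α₁ A' | ... | α_m A' | ε

B → C becomes B → C B'
B → B / / becomes B' → / / B'
B → B ( becomes B' → ( B'
Add B' → ε

Productions for other non-terminals are unchanged:
  C → (
  C → /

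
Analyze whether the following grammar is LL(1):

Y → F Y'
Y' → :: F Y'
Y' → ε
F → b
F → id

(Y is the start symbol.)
A grammar is LL(1) if for each non-terminal N with multiple productions, the predict sets of those productions are pairwise disjoint, where PREDICT(N → α) = (FIRST(α) \ {ε}) ∪ (FOLLOW(N) if α ⇒* ε).

Relevant sets:
  FOLLOW(Y') = { $ }

For Y':
  PREDICT(Y' → :: F Y') = { '::' }
  PREDICT(Y' → ε) = { $ }
For F:
  PREDICT(F → b) = { 'b' }
  PREDICT(F → id) = { 'id' }
Y has a single production, so nothing to check there.

All predict sets are disjoint. The grammar IS LL(1).

Answer: Yes, the grammar is LL(1).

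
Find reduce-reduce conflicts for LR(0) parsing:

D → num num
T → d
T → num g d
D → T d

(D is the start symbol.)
Augment with D' → D and build the canonical LR(0) collection (I0 = CLOSURE({[D' → . D]}), then GOTO on every symbol after a dot until no new states appear). It has 9 states:
  I0: { [D → . T d], [D → . num num], [D' → . D], [T → . d], [T → . num g d] }  — shift
  I1: { [D' → D .] }  — accept
  I2: { [D → T . d] }  — shift
  I3: { [T → d .] }  — reduce
  I4: { [D → num . num], [T → num . g d] }  — shift
  I5: { [T → num g . d] }  — shift
  I6: { [D → num num .] }  — reduce
  I7: { [T → num g d .] }  — reduce
  I8: { [D → T d .] }  — reduce

No state contains more than one complete item.

Answer: No reduce-reduce conflicts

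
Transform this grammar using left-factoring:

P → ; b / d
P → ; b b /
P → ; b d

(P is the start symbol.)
P → ; b P'
P' → / d
P' → b /
P' → d

Left-factoring transforms A → αβ₁ | αβ₂ into A → αA' and A' → β₁ | β₂
(α is the longest common prefix among the alternatives). Repeat until
no nonterminal has two alternatives with a common prefix.

Round 1: P has alternatives sharing prefix '; b'. Introduce P': P → ; b P'
  Add: P' → / d
  Add: P' → b /
  Add: P' → d

No remaining common prefixes — done.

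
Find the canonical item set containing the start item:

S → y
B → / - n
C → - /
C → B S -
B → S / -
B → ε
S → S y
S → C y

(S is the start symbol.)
{ [B → . / - n], [B → . S / -], [B → .], [C → . - /], [C → . B S -], [S → . C y], [S → . S y], [S → . y], [S' → . S] }

First, augment the grammar with S' → S
I₀ = CLOSURE({ [S' → . S] }):
  [S' → . S] has the dot before S: add [S → . y], [S → . S y], [S → . C y]
  [S → . C y] has the dot before C: add [C → . - /], [C → . B S -]
  [C → . B S -] has the dot before B: add [B → . / - n], [B → . S / -], [B → .]
No further items can be added.

I₀ = { [B → . / - n], [B → . S / -], [B → .], [C → . - /], [C → . B S -], [S → . C y], [S → . S y], [S → . y], [S' → . S] }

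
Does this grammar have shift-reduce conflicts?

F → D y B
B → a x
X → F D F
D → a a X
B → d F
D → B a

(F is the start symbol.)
No shift-reduce conflicts

A shift-reduce conflict occurs when an LR(0) state has both:
  - a complete (reduce) item [A → α .] (dot at the end), and
  - a shift item [B → β . c γ] (dot before a terminal).

Augment with F' → F and build the canonical LR(0) collection (I0 = CLOSURE({[F' → . F]}), then GOTO on every symbol after a dot until no new states appear). It has 17 states:
  I0: { [B → . a x], [B → . d F], [D → . B a], [D → . a a X], [F → . D y B], [F' → . F] }  — shift
  I1: { [D → B . a] }  — shift
  I2: { [F → D . y B] }  — shift
  I3: { [F' → F .] }  — accept
  I4: { [B → a . x], [D → a . a X] }  — shift
  I5: { [B → . a x], [B → . d F], [B → d . F], [D → . B a], [D → . a a X], [F → . D y B] }  — shift
  I6: { [B → d F .] }  — reduce
  I7: { [B → . a x], [B → . d F], [D → . B a], [D → . a a X], [D → a a . X], [F → . D y B], [X → . F D F] }  — shift
  I8: { [B → a x .] }  — reduce
  I9: { [B → . a x], [B → . d F], [D → . B a], [D → . a a X], [X → F . D F] }  — shift
  I10: { [D → a a X .] }  — reduce
  I11: { [B → . a x], [B → . d F], [D → . B a], [D → . a a X], [F → . D y B], [X → F D . F] }  — shift
  I12: { [X → F D F .] }  — reduce
  I13: { [B → . a x], [B → . d F], [F → D y . B] }  — shift
  I14: { [F → D y B .] }  — reduce
  I15: { [B → a . x] }  — shift
  I16: { [D → B a .] }  — reduce

No state contains both a complete item and a shift item.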